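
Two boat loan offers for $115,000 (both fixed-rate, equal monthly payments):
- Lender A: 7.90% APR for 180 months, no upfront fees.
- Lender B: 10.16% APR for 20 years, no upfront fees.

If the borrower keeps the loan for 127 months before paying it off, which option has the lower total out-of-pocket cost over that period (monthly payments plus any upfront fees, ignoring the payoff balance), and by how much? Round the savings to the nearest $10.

Lender A by $3,760

Lender A: monthly rate = 7.9%/12 = 0.0065833; payment = 115,000 × 0.0065833 / (1 − (1+0.0065833)^−180) = $1,092.37.
Lender B: monthly rate = 10.16%/12 = 0.0084667; payment = 115,000 × 0.0084667 / (1 − (1+0.0084667)^−240) = $1,121.99.
Over 127 months: Lender A costs 127 × $1,092.37 = $138,730.99; Lender B costs 127 × $1,121.99 = $142,492.73.
Lender A is cheaper by $142,492.73 − $138,730.99 = $3,761.74.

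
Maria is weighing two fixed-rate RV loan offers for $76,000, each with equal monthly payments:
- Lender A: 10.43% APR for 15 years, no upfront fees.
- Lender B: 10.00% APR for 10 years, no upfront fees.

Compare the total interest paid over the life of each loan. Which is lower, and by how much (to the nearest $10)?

Lender B by $30,100

Lender A: at 10.43% the monthly rate is 0.0086917, so the payment is 76,000 × 0.0086917 / (1 − 1.0086917^−180) = $836.81.
Total interest on Lender A = 180 × $836.81 − $76,000 = $74,625.80.
Lender B: monthly rate = 10%/12 = 0.0083333; payment = 76,000 × 0.0083333 / (1 − (1+0.0083333)^−120) = $1,004.35.
Total interest on Lender B = 120 × $1,004.35 − $76,000 = $44,522.00.
Lender B is lower by $30,103.80.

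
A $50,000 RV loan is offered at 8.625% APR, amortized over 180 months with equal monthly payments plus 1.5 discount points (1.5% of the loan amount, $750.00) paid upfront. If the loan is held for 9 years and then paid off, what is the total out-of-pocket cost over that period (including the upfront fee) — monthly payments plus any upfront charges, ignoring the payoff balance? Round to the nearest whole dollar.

At 8.625% the monthly rate is 0.0071875, so the payment is 50,000 × 0.0071875 / (1 − 1.0071875^−180) = $496.04.
Total outlay = 108 × $496.04 + $750.00 = $54,322.32.

$54,322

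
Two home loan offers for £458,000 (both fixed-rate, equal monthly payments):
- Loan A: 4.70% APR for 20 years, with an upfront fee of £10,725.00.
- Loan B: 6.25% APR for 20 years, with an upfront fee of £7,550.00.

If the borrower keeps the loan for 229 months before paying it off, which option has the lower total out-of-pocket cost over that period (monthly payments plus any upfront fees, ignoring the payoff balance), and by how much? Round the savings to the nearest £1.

Loan A by £88,526

Loan A: monthly rate = 4.7%/12 = 0.0039167; payment = 458,000 × 0.0039167 / (1 − (1+0.0039167)^−240) = £2,947.21.
Loan B: at 6.25% the monthly rate is 0.0052083, so the payment is 458,000 × 0.0052083 / (1 − 1.0052083^−240) = £3,347.65.
Over 229 months: Loan A costs 229 × £2,947.21 + £10,725.00 = £685,636.09; Loan B costs 229 × £3,347.65 + £7,550.00 = £774,161.85.
Loan A is cheaper by £774,161.85 − £685,636.09 = £88,525.76.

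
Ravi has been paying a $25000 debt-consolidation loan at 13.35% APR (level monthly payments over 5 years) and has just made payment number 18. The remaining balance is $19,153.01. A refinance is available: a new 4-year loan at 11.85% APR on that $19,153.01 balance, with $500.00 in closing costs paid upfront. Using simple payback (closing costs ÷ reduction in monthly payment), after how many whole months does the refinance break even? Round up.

Current payment = 25,000 × 13.35%/12 / (1 − (1+0.0111250)^−60) = $573.32.
Refinanced payment = 19,153.01 × 0.0098750 / (1 − (1+0.0098750)^−48) = $502.96.
Monthly savings = $573.32 − $502.96 = $70.36.
Break-even = $500.00 / $70.36 = 7.11 → 8 months.

8 months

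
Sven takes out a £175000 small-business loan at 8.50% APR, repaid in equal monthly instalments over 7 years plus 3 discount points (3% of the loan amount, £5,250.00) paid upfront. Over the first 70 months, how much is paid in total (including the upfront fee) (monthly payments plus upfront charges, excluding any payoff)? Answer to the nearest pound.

Monthly rate = 8.5%/12 = 0.0070833; payment = 175,000 × 0.0070833 / (1 − (1+0.0070833)^−84) = £2,771.38.
Total outlay = 70 × £2,771.38 + £5,250.00 = £199,246.60.

£199,247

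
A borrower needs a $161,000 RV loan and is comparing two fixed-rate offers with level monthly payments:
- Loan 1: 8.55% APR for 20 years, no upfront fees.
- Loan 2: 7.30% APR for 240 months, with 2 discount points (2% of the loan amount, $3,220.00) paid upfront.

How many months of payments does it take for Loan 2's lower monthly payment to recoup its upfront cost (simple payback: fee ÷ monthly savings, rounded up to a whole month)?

Loan 1: at 8.55% the monthly rate is 0.0071250, so the payment is 161,000 × 0.0071250 / (1 − 1.0071250^−240) = $1,402.29.
Loan 2: monthly rate = 7.3%/12 = 0.0060833; payment = 161,000 × 0.0060833 / (1 − (1+0.0060833)^−240) = $1,277.39.
Monthly savings = $1,402.29 − $1,277.39 = $124.90.
Break-even = $3,220.00 / $124.90 = 25.78 → 26 months.

26 months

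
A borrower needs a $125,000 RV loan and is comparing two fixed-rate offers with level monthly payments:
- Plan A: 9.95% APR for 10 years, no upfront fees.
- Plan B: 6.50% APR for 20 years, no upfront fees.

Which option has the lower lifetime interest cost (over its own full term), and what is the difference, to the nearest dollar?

Plan A: monthly rate = 9.95%/12 = 0.0082917; payment = 125,000 × 0.0082917 / (1 − (1+0.0082917)^−120) = $1,648.43.
Total interest on Plan A = 120 × $1,648.43 − $125,000 = $72,811.60.
Plan B: monthly rate = 6.5%/12 = 0.0054167; payment = 125,000 × 0.0054167 / (1 − (1+0.0054167)^−240) = $931.97.
Total interest on Plan B = 240 × $931.97 − $125,000 = $98,672.80.
Plan A is lower by $25,861.20.

Plan A by $25,861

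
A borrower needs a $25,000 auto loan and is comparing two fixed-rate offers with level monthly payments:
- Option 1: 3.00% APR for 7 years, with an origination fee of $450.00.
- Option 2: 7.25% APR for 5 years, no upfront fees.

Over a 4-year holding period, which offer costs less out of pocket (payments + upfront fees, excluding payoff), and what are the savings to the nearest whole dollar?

Option 1: at 3.00% the monthly rate is 0.0025000, so the payment is 25,000 × 0.0025000 / (1 − 1.0025000^−84) = $330.33.
Option 2: monthly rate = 7.25%/12 = 0.0060417; payment = 25,000 × 0.0060417 / (1 − (1+0.0060417)^−60) = $497.98.
Over 48 months: Option 1 costs 48 × $330.33 + $450.00 = $16,305.84; Option 2 costs 48 × $497.98 = $23,903.04.
Option 1 is cheaper by $23,903.04 − $16,305.84 = $7,597.20.

Option 1 by $7,597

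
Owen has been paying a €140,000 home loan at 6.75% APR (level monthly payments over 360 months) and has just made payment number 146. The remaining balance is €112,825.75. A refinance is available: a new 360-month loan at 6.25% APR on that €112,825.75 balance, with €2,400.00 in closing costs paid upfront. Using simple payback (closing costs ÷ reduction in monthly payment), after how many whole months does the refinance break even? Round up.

12 months

Current payment = 140,000 × 6.75%/12 / (1 − (1+0.0056250)^−360) = €908.04.
Refinanced payment = 112,825.75 × 0.0052083 / (1 − (1+0.0052083)^−360) = €694.69.
Monthly savings = €908.04 − €694.69 = €213.35.
Break-even = €2,400.00 / €213.35 = 11.25 → 12 months.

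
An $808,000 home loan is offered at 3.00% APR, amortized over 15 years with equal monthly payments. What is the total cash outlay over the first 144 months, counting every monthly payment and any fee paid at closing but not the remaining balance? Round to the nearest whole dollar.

$803,506

Monthly rate = 3%/12 = 0.0025000; payment = 808,000 × 0.0025000 / (1 − (1+0.0025000)^−180) = $5,579.90.
Total outlay = 144 × $5,579.90 = $803,505.60.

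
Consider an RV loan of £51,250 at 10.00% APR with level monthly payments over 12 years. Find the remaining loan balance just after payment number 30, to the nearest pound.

£44,961

With monthly rate i = 10%/12 = 0.0083333, the balance after k of n payments is P · [(1+i)^n − (1+i)^k] / [(1+i)^n − 1].
(1+0.0083333)^144 = 3.30364897 and (1+0.0083333)^30 = 1.28269596, so the balance is 51,250 × (3.30364897 − 1.28269596) / (3.30364897 − 1) = £44,960.77.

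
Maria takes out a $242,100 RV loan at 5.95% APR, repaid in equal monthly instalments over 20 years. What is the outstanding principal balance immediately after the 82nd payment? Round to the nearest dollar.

With monthly rate i = 5.95%/12 = 0.0049583, the balance after k of n payments is P · [(1+i)^n − (1+i)^k] / [(1+i)^n − 1].
(1+0.0049583)^240 = 3.27742977 and (1+0.0049583)^82 = 1.50017035, so the balance is 242,100 × (3.27742977 − 1.50017035) / (3.27742977 − 1) = $188,929.87.

$188,930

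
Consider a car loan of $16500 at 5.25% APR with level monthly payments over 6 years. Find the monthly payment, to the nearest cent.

At 5.25% the monthly rate is 0.0043750, so the payment is 16,500 × 0.0043750 / (1 − 1.0043750^−72) = $267.65.

$267.65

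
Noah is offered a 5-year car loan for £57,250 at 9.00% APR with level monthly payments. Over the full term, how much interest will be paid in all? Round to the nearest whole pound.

At 9.00% the monthly rate is 0.0075000, so the payment is 57,250 × 0.0075000 / (1 − 1.0075000^−60) = £1,188.42.
Total paid = 60 × £1,188.42 = £71,305.20; interest = £71,305.20 − £57,250 = £14,055.20.

£14,055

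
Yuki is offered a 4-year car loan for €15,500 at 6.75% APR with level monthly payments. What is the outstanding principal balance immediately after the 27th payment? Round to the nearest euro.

€7,297

With monthly rate i = 6.75%/12 = 0.0056250, the balance after k of n payments is P · [(1+i)^n − (1+i)^k] / [(1+i)^n − 1].
(1+0.0056250)^48 = 1.30897379 and (1+0.0056250)^27 = 1.16351948, so the balance is 15,500 × (1.30897379 − 1.16351948) / (1.30897379 − 1) = €7,296.87.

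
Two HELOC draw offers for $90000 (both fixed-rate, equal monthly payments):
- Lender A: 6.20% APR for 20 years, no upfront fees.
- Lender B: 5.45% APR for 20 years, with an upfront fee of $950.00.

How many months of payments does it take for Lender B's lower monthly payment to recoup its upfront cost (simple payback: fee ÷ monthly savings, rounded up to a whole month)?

Lender A: monthly rate = 6.2%/12 = 0.0051667; payment = 90,000 × 0.0051667 / (1 − (1+0.0051667)^−240) = $655.22.
Lender B: at 5.45% the monthly rate is 0.0045417, so the payment is 90,000 × 0.0045417 / (1 − 1.0045417^−240) = $616.56.
Monthly savings = $655.22 − $616.56 = $38.66.
Break-even = $950.00 / $38.66 = 24.57 → 25 months.

25 months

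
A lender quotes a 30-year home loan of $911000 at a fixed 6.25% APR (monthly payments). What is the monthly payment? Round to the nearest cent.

At 6.25% the monthly rate is 0.0052083, so the payment is 911,000 × 0.0052083 / (1 − 1.0052083^−360) = $5,609.18.

$5,609.18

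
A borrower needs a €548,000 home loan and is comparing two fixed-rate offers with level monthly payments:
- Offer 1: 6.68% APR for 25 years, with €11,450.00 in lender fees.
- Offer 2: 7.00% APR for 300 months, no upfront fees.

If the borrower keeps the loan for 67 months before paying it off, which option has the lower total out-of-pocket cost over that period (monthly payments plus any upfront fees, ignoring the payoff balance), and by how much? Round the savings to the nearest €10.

Offer 2 by €4,000

Offer 1: monthly rate = 6.68%/12 = 0.0055667; payment = 548,000 × 0.0055667 / (1 − (1+0.0055667)^−300) = €3,762.01.
Offer 2: monthly rate = 7%/12 = 0.0058333; payment = 548,000 × 0.0058333 / (1 − (1+0.0058333)^−300) = €3,873.15.
Over 67 months: Offer 1 costs 67 × €3,762.01 + €11,450.00 = €263,504.67; Offer 2 costs 67 × €3,873.15 = €259,501.05.
Offer 2 is cheaper by €263,504.67 − €259,501.05 = €4,003.62.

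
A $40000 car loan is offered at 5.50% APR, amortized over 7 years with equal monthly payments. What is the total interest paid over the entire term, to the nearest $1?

At 5.50% the monthly rate is 0.0045833, so the payment is 40,000 × 0.0045833 / (1 − 1.0045833^−84) = $574.80.
Total paid = 84 × $574.80 = $48,283.20; interest = $48,283.20 − $40,000 = $8,283.20.

$8,283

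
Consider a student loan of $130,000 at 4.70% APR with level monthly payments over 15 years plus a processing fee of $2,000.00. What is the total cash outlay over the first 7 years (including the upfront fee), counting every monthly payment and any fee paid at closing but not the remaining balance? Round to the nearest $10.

At 4.70% the monthly rate is 0.0039167, so the payment is 130,000 × 0.0039167 / (1 − 1.0039167^−180) = $1,007.83.
Total outlay = 84 × $1,007.83 + $2,000.00 = $86,657.72.

$86,660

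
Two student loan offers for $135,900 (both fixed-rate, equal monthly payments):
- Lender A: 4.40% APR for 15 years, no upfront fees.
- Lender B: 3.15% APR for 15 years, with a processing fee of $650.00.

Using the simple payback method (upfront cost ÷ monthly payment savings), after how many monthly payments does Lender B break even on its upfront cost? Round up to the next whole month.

8 months

Lender A: monthly rate = 4.4%/12 = 0.0036667; payment = 135,900 × 0.0036667 / (1 − (1+0.0036667)^−180) = $1,032.69.
Lender B: monthly rate = 3.15%/12 = 0.0026250; payment = 135,900 × 0.0026250 / (1 − (1+0.0026250)^−180) = $948.34.
Monthly savings = $1,032.69 − $948.34 = $84.35.
Break-even = $650.00 / $84.35 = 7.71 → 8 months.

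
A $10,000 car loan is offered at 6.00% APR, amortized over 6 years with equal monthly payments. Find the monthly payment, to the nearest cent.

At 6.00% the monthly rate is 0.0050000, so the payment is 10,000 × 0.0050000 / (1 − 1.0050000^−72) = $165.73.

$165.73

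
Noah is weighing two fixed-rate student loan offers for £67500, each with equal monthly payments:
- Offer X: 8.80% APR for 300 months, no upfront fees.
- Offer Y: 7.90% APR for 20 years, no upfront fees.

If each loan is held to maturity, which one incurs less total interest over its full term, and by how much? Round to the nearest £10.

Offer X: at 8.80% the monthly rate is 0.0073333, so the payment is 67,500 × 0.0073333 / (1 − 1.0073333^−300) = £557.24.
Total interest on Offer X = 300 × £557.24 − £67,500 = £99,672.00.
Offer Y: at 7.90% the monthly rate is 0.0065833, so the payment is 67,500 × 0.0065833 / (1 − 1.0065833^−240) = £560.40.
Total interest on Offer Y = 240 × £560.40 − £67,500 = £66,996.00.
Offer Y is lower by £32,676.00.

Offer Y by £32,680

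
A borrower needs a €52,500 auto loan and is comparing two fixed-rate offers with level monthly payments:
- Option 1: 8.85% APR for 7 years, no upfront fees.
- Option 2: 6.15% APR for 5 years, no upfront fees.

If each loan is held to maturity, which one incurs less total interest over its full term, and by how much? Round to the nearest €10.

Option 2 by €9,500

Option 1: monthly rate = 8.85%/12 = 0.0073750; payment = 52,500 × 0.0073750 / (1 − (1+0.0073750)^−84) = €840.69.
Total interest on Option 1 = 84 × €840.69 − €52,500 = €18,117.96.
Option 2: monthly rate = 6.15%/12 = 0.0051250; payment = 52,500 × 0.0051250 / (1 − (1+0.0051250)^−60) = €1,018.64.
Total interest on Option 2 = 60 × €1,018.64 − €52,500 = €8,618.40.
Option 2 is lower by €9,499.56.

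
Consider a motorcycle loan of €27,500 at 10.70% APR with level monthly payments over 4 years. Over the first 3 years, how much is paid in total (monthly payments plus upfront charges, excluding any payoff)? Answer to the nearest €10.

At 10.70% the monthly rate is 0.0089167, so the payment is 27,500 × 0.0089167 / (1 − 1.0089167^−48) = €706.75.
Total outlay = 36 × €706.75 = €25,443.00.

€25,440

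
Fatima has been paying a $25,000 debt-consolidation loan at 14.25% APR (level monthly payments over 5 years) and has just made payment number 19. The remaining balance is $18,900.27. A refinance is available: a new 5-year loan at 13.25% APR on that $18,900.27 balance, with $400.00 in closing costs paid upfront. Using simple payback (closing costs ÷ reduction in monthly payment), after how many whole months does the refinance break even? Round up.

Current payment = 25,000 × 14.25%/12 / (1 − (1+0.0118750)^−60) = $584.95.
Refinanced payment = 18,900.27 × 0.0110417 / (1 − (1+0.0110417)^−60) = $432.46.
Monthly savings = $584.95 − $432.46 = $152.49.
Break-even = $400.00 / $152.49 = 2.62 → 3 months.

3 months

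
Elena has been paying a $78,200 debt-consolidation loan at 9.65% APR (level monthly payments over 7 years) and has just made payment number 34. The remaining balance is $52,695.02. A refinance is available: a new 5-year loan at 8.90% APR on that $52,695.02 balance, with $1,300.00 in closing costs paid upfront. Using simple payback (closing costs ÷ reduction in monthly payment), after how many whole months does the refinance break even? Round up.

7 months

Current payment = 78,200 × 9.65%/12 / (1 − (1+0.0080417)^−84) = $1,284.11.
Refinanced payment = 52,695.02 × 0.0074167 / (1 − (1+0.0074167)^−60) = $1,091.31.
Monthly savings = $1,284.11 − $1,091.31 = $192.80.
Break-even = $1,300.00 / $192.80 = 6.74 → 7 months.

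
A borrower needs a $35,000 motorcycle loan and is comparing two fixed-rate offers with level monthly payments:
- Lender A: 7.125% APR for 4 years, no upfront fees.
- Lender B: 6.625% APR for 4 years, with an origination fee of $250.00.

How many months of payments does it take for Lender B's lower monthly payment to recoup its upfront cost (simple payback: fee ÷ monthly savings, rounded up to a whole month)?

31 months

Lender A: at 7.125% the monthly rate is 0.0059375, so the payment is 35,000 × 0.0059375 / (1 − 1.0059375^−48) = $840.15.
Lender B: at 6.625% the monthly rate is 0.0055208, so the payment is 35,000 × 0.0055208 / (1 − 1.0055208^−48) = $832.04.
Monthly savings = $840.15 − $832.04 = $8.11.
Break-even = $250.00 / $8.11 = 30.83 → 31 months.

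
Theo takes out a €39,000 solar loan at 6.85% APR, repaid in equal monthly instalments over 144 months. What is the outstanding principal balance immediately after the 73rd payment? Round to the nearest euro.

€23,177

With monthly rate i = 6.85%/12 = 0.0057083, the balance after k of n payments is P · [(1+i)^n − (1+i)^k] / [(1+i)^n − 1].
(1+0.0057083)^144 = 2.26973428 and (1+0.0057083)^73 = 1.51516370, so the balance is 39,000 × (2.26973428 − 1.51516370) / (2.26973428 − 1) = €23,176.70.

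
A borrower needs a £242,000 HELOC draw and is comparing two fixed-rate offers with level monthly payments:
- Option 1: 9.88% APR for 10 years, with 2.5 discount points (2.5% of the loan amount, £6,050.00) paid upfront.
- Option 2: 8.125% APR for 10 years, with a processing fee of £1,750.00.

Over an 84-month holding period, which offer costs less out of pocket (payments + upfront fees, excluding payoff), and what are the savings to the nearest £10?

Option 2 by £23,610

Option 1: at 9.88% the monthly rate is 0.0082333, so the payment is 242,000 × 0.0082333 / (1 − 1.0082333^−120) = £3,181.99.
Option 2: at 8.125% the monthly rate is 0.0067708, so the payment is 242,000 × 0.0067708 / (1 − 1.0067708^−120) = £2,952.14.
Over 84 months: Option 1 costs 84 × £3,181.99 + £6,050.00 = £273,337.16; Option 2 costs 84 × £2,952.14 + £1,750.00 = £249,729.76.
Option 2 is cheaper by £273,337.16 − £249,729.76 = £23,607.40.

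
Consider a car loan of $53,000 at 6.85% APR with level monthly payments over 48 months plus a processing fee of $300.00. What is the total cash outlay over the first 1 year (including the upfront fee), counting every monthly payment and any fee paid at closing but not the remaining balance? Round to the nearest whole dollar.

Monthly rate = 6.85%/12 = 0.0057083; payment = 53,000 × 0.0057083 / (1 − (1+0.0057083)^−48) = $1,265.47.
Total outlay = 12 × $1,265.47 + $300.00 = $15,485.64.

$15,486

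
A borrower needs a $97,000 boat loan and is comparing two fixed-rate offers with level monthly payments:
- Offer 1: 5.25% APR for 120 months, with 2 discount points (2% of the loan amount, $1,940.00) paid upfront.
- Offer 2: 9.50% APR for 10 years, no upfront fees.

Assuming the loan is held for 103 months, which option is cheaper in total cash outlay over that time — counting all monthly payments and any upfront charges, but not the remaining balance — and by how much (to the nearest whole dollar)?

Offer 1 by $20,146

Offer 1: monthly rate = 5.25%/12 = 0.0043750; payment = 97,000 × 0.0043750 / (1 − (1+0.0043750)^−120) = $1,040.73.
Offer 2: at 9.50% the monthly rate is 0.0079167, so the payment is 97,000 × 0.0079167 / (1 − 1.0079167^−120) = $1,255.16.
Over 103 months: Offer 1 costs 103 × $1,040.73 + $1,940.00 = $109,135.19; Offer 2 costs 103 × $1,255.16 = $129,281.48.
Offer 1 is cheaper by $129,281.48 − $109,135.19 = $20,146.29.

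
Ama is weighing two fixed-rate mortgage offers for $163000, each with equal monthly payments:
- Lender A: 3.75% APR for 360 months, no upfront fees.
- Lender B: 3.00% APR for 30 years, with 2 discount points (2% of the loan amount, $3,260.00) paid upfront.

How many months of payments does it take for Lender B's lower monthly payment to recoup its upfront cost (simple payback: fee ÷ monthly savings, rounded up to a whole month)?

49 months

Lender A: monthly rate = 3.75%/12 = 0.0031250; payment = 163,000 × 0.0031250 / (1 − (1+0.0031250)^−360) = $754.88.
Lender B: monthly rate = 3%/12 = 0.0025000; payment = 163,000 × 0.0025000 / (1 − (1+0.0025000)^−360) = $687.21.
Monthly savings = $754.88 − $687.21 = $67.67.
Break-even = $3,260.00 / $67.67 = 48.17 → 49 months.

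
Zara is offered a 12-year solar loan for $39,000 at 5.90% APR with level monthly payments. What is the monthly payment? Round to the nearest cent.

At 5.90% the monthly rate is 0.0049167, so the payment is 39,000 × 0.0049167 / (1 − 1.0049167^−144) = $378.57.

$378.57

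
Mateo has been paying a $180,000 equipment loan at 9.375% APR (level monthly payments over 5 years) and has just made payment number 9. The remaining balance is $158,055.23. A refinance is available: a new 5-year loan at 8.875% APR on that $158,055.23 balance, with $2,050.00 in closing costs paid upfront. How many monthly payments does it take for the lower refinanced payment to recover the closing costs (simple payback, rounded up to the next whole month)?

Current payment = 180,000 × 9.375%/12 / (1 − (1+0.0078125)^−60) = $3,769.35.
Refinanced payment = 158,055.23 × 0.0073958 / (1 − (1+0.0073958)^−60) = $3,271.39.
Monthly savings = $3,769.35 − $3,271.39 = $497.96.
Break-even = $2,050.00 / $497.96 = 4.12 → 5 months.

5 months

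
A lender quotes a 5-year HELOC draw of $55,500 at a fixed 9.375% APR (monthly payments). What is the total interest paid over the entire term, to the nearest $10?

Monthly rate = 9.375%/12 = 0.0078125; payment = 55,500 × 0.0078125 / (1 − (1+0.0078125)^−60) = $1,162.22.
Total paid = 60 × $1,162.22 = $69,733.20; interest = $69,733.20 − $55,500 = $14,233.20.

$14,230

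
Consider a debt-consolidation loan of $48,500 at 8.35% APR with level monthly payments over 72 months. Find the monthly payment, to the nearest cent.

$858.67

At 8.35% the monthly rate is 0.0069583, so the payment is 48,500 × 0.0069583 / (1 − 1.0069583^−72) = $858.67.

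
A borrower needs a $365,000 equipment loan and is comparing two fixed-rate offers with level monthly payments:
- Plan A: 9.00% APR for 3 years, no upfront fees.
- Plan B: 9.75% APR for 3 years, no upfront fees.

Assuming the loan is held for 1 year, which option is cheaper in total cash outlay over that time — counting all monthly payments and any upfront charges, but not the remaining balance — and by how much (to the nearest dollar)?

Plan A by $1,534

Plan A: at 9.00% the monthly rate is 0.0075000, so the payment is 365,000 × 0.0075000 / (1 − 1.0075000^−36) = $11,606.90.
Plan B: at 9.75% the monthly rate is 0.0081250, so the payment is 365,000 × 0.0081250 / (1 − 1.0081250^−36) = $11,734.73.
Over 12 months: Plan A costs 12 × $11,606.90 = $139,282.80; Plan B costs 12 × $11,734.73 = $140,816.76.
Plan A is cheaper by $140,816.76 − $139,282.80 = $1,533.96.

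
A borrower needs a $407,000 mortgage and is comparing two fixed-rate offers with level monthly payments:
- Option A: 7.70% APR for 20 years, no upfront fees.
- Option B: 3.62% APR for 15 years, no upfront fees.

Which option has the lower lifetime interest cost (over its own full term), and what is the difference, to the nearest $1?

Option A: monthly rate = 7.7%/12 = 0.0064167; payment = 407,000 × 0.0064167 / (1 − (1+0.0064167)^−240) = $3,328.72.
Total interest on Option A = 240 × $3,328.72 − $407,000 = $391,892.80.
Option B: at 3.62% the monthly rate is 0.0030167, so the payment is 407,000 × 0.0030167 / (1 − 1.0030167^−180) = $2,933.62.
Total interest on Option B = 180 × $2,933.62 − $407,000 = $121,051.60.
Option B is lower by $270,841.20.

Option B by $270,841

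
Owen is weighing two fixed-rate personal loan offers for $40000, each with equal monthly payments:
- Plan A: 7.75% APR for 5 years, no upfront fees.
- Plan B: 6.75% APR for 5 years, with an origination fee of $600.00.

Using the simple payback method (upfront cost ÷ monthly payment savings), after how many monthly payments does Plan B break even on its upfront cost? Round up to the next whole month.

32 months

Plan A: at 7.75% the monthly rate is 0.0064583, so the payment is 40,000 × 0.0064583 / (1 − 1.0064583^−60) = $806.28.
Plan B: monthly rate = 6.75%/12 = 0.0056250; payment = 40,000 × 0.0056250 / (1 − (1+0.0056250)^−60) = $787.34.
Monthly savings = $806.28 − $787.34 = $18.94.
Break-even = $600.00 / $18.94 = 31.68 → 32 months.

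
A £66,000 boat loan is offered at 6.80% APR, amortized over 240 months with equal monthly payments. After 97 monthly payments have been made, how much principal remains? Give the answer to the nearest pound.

With monthly rate i = 6.8%/12 = 0.0056667, the balance after k of n payments is P · [(1+i)^n − (1+i)^k] / [(1+i)^n − 1].
(1+0.0056667)^240 = 3.88126512 and (1+0.0056667)^97 = 1.72998915, so the balance is 66,000 × (3.88126512 − 1.72998915) / (3.88126512 − 1) = £49,278.43.

£49,278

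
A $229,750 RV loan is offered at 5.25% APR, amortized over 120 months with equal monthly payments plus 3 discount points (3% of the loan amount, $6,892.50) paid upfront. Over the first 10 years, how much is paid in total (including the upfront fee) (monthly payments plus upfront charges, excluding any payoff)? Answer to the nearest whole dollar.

Monthly rate = 5.25%/12 = 0.0043750; payment = 229,750 × 0.0043750 / (1 − (1+0.0043750)^−120) = $2,465.03.
Total outlay = 120 × $2,465.03 + $6,892.50 = $302,696.10.

$302,696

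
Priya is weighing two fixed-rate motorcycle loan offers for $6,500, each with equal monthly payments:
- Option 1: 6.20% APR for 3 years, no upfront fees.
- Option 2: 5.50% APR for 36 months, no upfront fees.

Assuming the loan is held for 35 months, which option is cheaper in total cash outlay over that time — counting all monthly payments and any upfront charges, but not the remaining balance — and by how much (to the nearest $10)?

Option 2 by $70

Option 1: monthly rate = 6.2%/12 = 0.0051667; payment = 6,500 × 0.0051667 / (1 − (1+0.0051667)^−36) = $198.33.
Option 2: monthly rate = 5.5%/12 = 0.0045833; payment = 6,500 × 0.0045833 / (1 − (1+0.0045833)^−36) = $196.27.
Over 35 months: Option 1 costs 35 × $198.33 = $6,941.55; Option 2 costs 35 × $196.27 = $6,869.45.
Option 2 is cheaper by $6,941.55 − $6,869.45 = $72.10.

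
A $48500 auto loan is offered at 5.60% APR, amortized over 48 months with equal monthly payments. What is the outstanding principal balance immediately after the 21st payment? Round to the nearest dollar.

$28,607

With monthly rate i = 5.6%/12 = 0.0046667, the balance after k of n payments is P · [(1+i)^n − (1+i)^k] / [(1+i)^n − 1].
(1+0.0046667)^48 = 1.25041932 and (1+0.0046667)^21 = 1.10271138, so the balance is 48,500 × (1.25041932 − 1.10271138) / (1.25041932 − 1) = $28,607.36.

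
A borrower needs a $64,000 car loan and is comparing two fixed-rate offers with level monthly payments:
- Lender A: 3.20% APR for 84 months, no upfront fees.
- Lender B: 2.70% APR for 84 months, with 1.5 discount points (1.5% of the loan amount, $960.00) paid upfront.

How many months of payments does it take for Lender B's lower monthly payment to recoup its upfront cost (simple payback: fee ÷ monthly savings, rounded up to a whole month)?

Lender A: monthly rate = 3.2%/12 = 0.0026667; payment = 64,000 × 0.0026667 / (1 − (1+0.0026667)^−84) = $851.43.
Lender B: at 2.70% the monthly rate is 0.0022500, so the payment is 64,000 × 0.0022500 / (1 − 1.0022500^−84) = $837.03.
Monthly savings = $851.43 − $837.03 = $14.40.
Break-even = $960.00 / $14.40 = 66.67 → 67 months.

67 months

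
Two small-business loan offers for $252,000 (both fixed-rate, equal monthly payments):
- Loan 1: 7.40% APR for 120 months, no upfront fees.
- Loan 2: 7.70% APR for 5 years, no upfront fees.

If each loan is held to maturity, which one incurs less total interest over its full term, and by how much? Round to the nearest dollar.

Loan 2 by $52,965

Loan 1: monthly rate = 7.4%/12 = 0.0061667; payment = 252,000 × 0.0061667 / (1 − (1+0.0061667)^−120) = $2,978.15.
Total interest on Loan 1 = 120 × $2,978.15 − $252,000 = $105,378.00.
Loan 2: monthly rate = 7.7%/12 = 0.0064167; payment = 252,000 × 0.0064167 / (1 − (1+0.0064167)^−60) = $5,073.55.
Total interest on Loan 2 = 60 × $5,073.55 − $252,000 = $52,413.00.
Loan 2 is lower by $52,965.00.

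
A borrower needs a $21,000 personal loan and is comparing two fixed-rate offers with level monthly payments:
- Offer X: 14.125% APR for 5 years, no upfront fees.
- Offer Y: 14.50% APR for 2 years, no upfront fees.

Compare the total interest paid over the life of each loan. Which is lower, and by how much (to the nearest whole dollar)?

Offer Y by $5,082

Offer X: at 14.125% the monthly rate is 0.0117708, so the payment is 21,000 × 0.0117708 / (1 − 1.0117708^−60) = $490.00.
Total interest on Offer X = 60 × $490.00 − $21,000 = $8,400.00.
Offer Y: monthly rate = 14.5%/12 = 0.0120833; payment = 21,000 × 0.0120833 / (1 − (1+0.0120833)^−24) = $1,013.24.
Total interest on Offer Y = 24 × $1,013.24 − $21,000 = $3,317.76.
Offer Y is lower by $5,082.24.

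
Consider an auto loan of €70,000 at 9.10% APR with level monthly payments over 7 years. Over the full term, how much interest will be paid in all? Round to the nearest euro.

Monthly rate = 9.1%/12 = 0.0075833; payment = 70,000 × 0.0075833 / (1 − (1+0.0075833)^−84) = €1,129.79.
Total paid = 84 × €1,129.79 = €94,902.36; interest = €94,902.36 − €70,000 = €24,902.36.

€24,902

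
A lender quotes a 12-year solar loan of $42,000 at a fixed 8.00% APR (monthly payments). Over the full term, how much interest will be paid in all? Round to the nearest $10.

$23,470

Monthly rate = 8%/12 = 0.0066667; payment = 42,000 × 0.0066667 / (1 − (1+0.0066667)^−144) = $454.63.
Total paid = 144 × $454.63 = $65,466.72; interest = $65,466.72 − $42,000 = $23,466.72.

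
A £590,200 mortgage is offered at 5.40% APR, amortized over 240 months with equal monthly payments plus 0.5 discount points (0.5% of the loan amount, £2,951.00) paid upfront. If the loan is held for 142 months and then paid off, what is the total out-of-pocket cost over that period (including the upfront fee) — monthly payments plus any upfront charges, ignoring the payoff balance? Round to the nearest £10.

At 5.40% the monthly rate is 0.0045000, so the payment is 590,200 × 0.0045000 / (1 − 1.0045000^−240) = £4,026.65.
Total outlay = 142 × £4,026.65 + £2,951.00 = £574,735.30.

£574,740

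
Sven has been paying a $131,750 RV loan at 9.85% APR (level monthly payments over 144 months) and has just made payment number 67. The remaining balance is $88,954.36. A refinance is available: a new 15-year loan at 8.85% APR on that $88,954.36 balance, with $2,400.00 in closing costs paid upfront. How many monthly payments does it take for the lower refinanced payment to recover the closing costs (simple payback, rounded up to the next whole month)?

4 months

Current payment = 131,750 × 9.85%/12 / (1 − (1+0.0082083)^−144) = $1,563.12.
Refinanced payment = 88,954.36 × 0.0073750 / (1 − (1+0.0073750)^−180) = $894.31.
Monthly savings = $1,563.12 − $894.31 = $668.81.
Break-even = $2,400.00 / $668.81 = 3.59 → 4 months.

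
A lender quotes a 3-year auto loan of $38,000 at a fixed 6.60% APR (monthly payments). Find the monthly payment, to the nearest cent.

$1,166.39

At 6.60% the monthly rate is 0.0055000, so the payment is 38,000 × 0.0055000 / (1 − 1.0055000^−36) = $1,166.39.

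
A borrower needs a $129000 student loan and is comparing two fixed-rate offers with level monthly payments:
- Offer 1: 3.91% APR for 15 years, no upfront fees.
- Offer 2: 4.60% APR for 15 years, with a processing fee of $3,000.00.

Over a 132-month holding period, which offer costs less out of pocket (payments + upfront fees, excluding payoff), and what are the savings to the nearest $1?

Offer 1 by $8,948

Offer 1: at 3.91% the monthly rate is 0.0032583, so the payment is 129,000 × 0.0032583 / (1 − 1.0032583^−180) = $948.39.
Offer 2: monthly rate = 4.6%/12 = 0.0038333; payment = 129,000 × 0.0038333 / (1 − (1+0.0038333)^−180) = $993.45.
Over 132 months: Offer 1 costs 132 × $948.39 = $125,187.48; Offer 2 costs 132 × $993.45 + $3,000.00 = $134,135.40.
Offer 1 is cheaper by $134,135.40 − $125,187.48 = $8,947.92.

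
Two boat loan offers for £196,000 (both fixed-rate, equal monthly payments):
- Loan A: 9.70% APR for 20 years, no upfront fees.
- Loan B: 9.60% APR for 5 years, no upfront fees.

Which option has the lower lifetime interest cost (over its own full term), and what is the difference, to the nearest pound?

Loan A: monthly rate = 9.7%/12 = 0.0080833; payment = 196,000 × 0.0080833 / (1 − (1+0.0080833)^−240) = £1,852.65.
Total interest on Loan A = 240 × £1,852.65 − £196,000 = £248,636.00.
Loan B: at 9.60% the monthly rate is 0.0080000, so the payment is 196,000 × 0.0080000 / (1 − 1.0080000^−60) = £4,125.95.
Total interest on Loan B = 60 × £4,125.95 − £196,000 = £51,557.00.
Loan B is lower by £197,079.00.

Loan B by £197,079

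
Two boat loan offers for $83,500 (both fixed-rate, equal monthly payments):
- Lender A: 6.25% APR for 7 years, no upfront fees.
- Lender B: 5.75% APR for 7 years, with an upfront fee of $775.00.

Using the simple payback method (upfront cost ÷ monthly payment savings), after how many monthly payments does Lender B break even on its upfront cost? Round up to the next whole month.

39 months

Lender A: monthly rate = 6.25%/12 = 0.0052083; payment = 83,500 × 0.0052083 / (1 − (1+0.0052083)^−84) = $1,229.85.
Lender B: at 5.75% the monthly rate is 0.0047917, so the payment is 83,500 × 0.0047917 / (1 − 1.0047917^−84) = $1,209.83.
Monthly savings = $1,229.85 − $1,209.83 = $20.02.
Break-even = $775.00 / $20.02 = 38.71 → 39 months.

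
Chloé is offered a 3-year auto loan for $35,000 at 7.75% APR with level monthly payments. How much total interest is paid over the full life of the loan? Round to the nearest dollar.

$4,339

At 7.75% the monthly rate is 0.0064583, so the payment is 35,000 × 0.0064583 / (1 − 1.0064583^−36) = $1,092.74.
Total paid = 36 × $1,092.74 = $39,338.64; interest = $39,338.64 − $35,000 = $4,338.64.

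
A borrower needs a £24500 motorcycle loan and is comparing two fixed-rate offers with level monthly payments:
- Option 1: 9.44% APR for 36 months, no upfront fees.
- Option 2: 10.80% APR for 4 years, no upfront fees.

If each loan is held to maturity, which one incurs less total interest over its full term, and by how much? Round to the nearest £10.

Option 1: at 9.44% the monthly rate is 0.0078667, so the payment is 24,500 × 0.0078667 / (1 − 1.0078667^−36) = £784.12.
Total interest on Option 1 = 36 × £784.12 − £24,500 = £3,728.32.
Option 2: monthly rate = 10.8%/12 = 0.0090000; payment = 24,500 × 0.0090000 / (1 − (1+0.0090000)^−48) = £630.84.
Total interest on Option 2 = 48 × £630.84 − £24,500 = £5,780.32.
Option 1 is lower by £2,052.00.

Option 1 by £2,050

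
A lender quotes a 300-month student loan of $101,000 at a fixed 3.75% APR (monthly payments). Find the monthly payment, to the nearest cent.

At 3.75% the monthly rate is 0.0031250, so the payment is 101,000 × 0.0031250 / (1 − 1.0031250^−300) = $519.27.

$519.27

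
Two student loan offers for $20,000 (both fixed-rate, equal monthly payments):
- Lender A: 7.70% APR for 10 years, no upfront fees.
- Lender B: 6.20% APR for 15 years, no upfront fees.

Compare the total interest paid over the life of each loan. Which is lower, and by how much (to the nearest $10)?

Lender A: monthly rate = 7.7%/12 = 0.0064167; payment = 20,000 × 0.0064167 / (1 − (1+0.0064167)^−120) = $239.50.
Total interest on Lender A = 120 × $239.50 − $20,000 = $8,740.00.
Lender B: monthly rate = 6.2%/12 = 0.0051667; payment = 20,000 × 0.0051667 / (1 − (1+0.0051667)^−180) = $170.94.
Total interest on Lender B = 180 × $170.94 − $20,000 = $10,769.20.
Lender A is lower by $2,029.20.

Lender A by $2,030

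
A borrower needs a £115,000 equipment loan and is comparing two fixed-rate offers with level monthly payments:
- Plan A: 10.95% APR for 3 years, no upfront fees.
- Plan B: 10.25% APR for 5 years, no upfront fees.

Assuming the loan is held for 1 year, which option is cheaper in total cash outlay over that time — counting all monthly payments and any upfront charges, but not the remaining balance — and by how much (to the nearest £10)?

Plan B by £15,660

Plan A: monthly rate = 10.95%/12 = 0.0091250; payment = 115,000 × 0.0091250 / (1 − (1+0.0091250)^−36) = £3,762.23.
Plan B: monthly rate = 10.25%/12 = 0.0085417; payment = 115,000 × 0.0085417 / (1 − (1+0.0085417)^−60) = £2,457.58.
Over 12 months: Plan A costs 12 × £3,762.23 = £45,146.76; Plan B costs 12 × £2,457.58 = £29,490.96.
Plan B is cheaper by £45,146.76 − £29,490.96 = £15,655.80.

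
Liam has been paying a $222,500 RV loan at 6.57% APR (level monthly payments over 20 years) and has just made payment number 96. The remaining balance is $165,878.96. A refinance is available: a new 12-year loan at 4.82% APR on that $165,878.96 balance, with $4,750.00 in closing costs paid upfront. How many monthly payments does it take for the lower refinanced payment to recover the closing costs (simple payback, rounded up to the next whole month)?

32 months

Current payment = 222,500 × 6.57%/12 / (1 − (1+0.0054750)^−240) = $1,668.08.
Refinanced payment = 165,878.96 × 0.0040167 / (1 − (1+0.0040167)^−144) = $1,519.26.
Monthly savings = $1,668.08 − $1,519.26 = $148.82.
Break-even = $4,750.00 / $148.82 = 31.92 → 32 months.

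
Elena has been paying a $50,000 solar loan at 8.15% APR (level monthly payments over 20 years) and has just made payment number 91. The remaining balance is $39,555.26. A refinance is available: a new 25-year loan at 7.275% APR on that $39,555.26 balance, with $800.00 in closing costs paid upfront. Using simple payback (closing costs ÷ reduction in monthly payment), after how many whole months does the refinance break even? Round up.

6 months

Current payment = 50,000 × 8.15%/12 / (1 − (1+0.0067917)^−240) = $422.90.
Refinanced payment = 39,555.26 × 0.0060625 / (1 − (1+0.0060625)^−300) = $286.55.
Monthly savings = $422.90 − $286.55 = $136.35.
Break-even = $800.00 / $136.35 = 5.87 → 6 months.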